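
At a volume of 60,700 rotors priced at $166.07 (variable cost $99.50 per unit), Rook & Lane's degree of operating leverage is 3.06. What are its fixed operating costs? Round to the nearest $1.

Total contribution margin = 60,700 × $66.57 = $4,040,799.00.
DOL = contribution / EBIT, so EBIT = $4,040,799.00 / 3.06 = $1,320,522.55.
Fixed costs = CM − EBIT = $4,040,799.00 − $1,320,522.55 = $2,720,276.

$2,720,276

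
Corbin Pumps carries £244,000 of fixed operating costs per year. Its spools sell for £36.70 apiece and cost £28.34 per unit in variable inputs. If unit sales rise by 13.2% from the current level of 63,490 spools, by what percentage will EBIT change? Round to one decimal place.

+24.4%

At 63,490 units, contribution = 63,490 × £8.36 = £530,776.40.
EBIT = £530,776.40 − £244,000 = £286,776.40.
So DOL = total CM / EBIT = £530,776.40 / £286,776.40 = 1.8508.
%ΔEBIT = DOL × %ΔSales = 1.8508 × +13.2% = +24.4%.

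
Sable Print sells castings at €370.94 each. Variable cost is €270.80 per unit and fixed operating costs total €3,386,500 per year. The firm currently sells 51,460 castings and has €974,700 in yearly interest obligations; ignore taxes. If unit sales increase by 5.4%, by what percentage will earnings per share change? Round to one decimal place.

At 51,460 units, contribution = 51,460 × €100.14 = €5,153,204.40.
Operating income = contribution − fixed costs = €5,153,204.40 − €3,386,500 = €1,766,704.40.
After interest of €974,700.00, pre-tax earnings = €792,004.40.
DCL = total CM / (EBIT − I) = €5,153,204.40 / €792,004.40 = 6.5065.
EPS therefore changes by 6.5065 × (+5.4%) = +35.1%.

+35.1%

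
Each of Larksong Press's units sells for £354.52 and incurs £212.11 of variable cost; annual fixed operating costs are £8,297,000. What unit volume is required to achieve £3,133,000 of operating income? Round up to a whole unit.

Contribution margin per unit = £354.52 − £212.11 = £142.41.
Required volume = (fixed costs + target profit) ÷ CM = (£8,297,000 + £3,133,000) ÷ £142.41 = 80,261.22, so 80,262 units.

80,262 units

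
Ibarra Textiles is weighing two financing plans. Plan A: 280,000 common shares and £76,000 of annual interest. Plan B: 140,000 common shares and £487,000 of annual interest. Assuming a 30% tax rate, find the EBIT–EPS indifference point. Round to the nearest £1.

£898,000

At indifference, (EBIT − 76,000)(1 − t)/280,000 = (EBIT − 487,000)(1 − t)/140,000.
The (1 − t) factor cancels: (EBIT − 76,000) × 140,000 = (EBIT − 487,000) × 280,000.
EBIT × (280,000 − 140,000) = 487,000 × 280,000 − 76,000 × 140,000 = 125,720,000,000, so EBIT = 125,720,000,000 ÷ 140,000 = 898,000.00.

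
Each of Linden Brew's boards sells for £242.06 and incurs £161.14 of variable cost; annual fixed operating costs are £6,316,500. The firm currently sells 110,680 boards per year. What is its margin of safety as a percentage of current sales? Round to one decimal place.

Each unit contributes £242.06 − £161.14 = £80.92. Break-even units = £6,316,500 ÷ £80.92 = 78,058.58; break-even revenue = 78,058.58 × £242.06 = £18,894,859.00.
Actual sales revenue = 110,680 × £242.06 = £26,791,200.80.
Margin of safety = (£26,791,200.80 − £18,894,859.00) ÷ £26,791,200.80 = 29.5%.

29.5%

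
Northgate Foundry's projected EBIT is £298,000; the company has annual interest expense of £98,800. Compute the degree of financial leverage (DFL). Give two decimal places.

Interest = £98,800.00.
DFL = EBIT ÷ (EBIT − I) = £298,000 ÷ (£298,000 − £98,800.00) = £298,000 ÷ £199,200.00 = 1.4960.

1.50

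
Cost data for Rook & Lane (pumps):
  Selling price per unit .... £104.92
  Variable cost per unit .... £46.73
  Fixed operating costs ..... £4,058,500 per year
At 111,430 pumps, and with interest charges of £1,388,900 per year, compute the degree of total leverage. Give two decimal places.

6.25

Contribution at this volume is 111,430 × £58.19 = £6,484,111.70.
Operating income = contribution − fixed costs = £6,484,111.70 − £4,058,500 = £2,425,611.70. Interest = £1,388,900.00.
DOL = £6,484,111.70 ÷ £2,425,611.70 = 2.6732; DFL = £2,425,611.70 ÷ £1,036,711.70 = 2.3397.
DCL = DOL × DFL = 2.6732 × 2.3397 = 6.2545.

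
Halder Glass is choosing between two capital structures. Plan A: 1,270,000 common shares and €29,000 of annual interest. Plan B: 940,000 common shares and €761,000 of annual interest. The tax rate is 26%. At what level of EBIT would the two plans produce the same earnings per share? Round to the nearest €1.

Set EPS_A = EPS_B: (EBIT − €29,000)(1 − 0.26) ÷ 1,270,000 = (EBIT − €761,000)(1 − 0.26) ÷ 940,000.
Cancelling (1 − t) and cross-multiplying: 940,000·(EBIT − 29,000) = 1,270,000·(EBIT − 761,000).
EBIT × (1,270,000 − 940,000) = 761,000 × 1,270,000 − 29,000 × 940,000 = 939,210,000,000, so EBIT = 939,210,000,000 ÷ 330,000 = 2,846,090.91.

€2,846,091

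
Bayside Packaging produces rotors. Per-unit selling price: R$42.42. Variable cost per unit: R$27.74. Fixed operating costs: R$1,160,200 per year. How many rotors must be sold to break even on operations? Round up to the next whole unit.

79,033 rotors

Unit CM = price − variable cost = R$42.42 − R$27.74 = R$14.68.
Units to break even: R$1,160,200 ÷ R$14.68 = 79,032.70, rounded up to 79,033.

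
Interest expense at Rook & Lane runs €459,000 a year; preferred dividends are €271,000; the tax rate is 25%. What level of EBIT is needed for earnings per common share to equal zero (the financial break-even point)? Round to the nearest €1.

€820,333

Grossing the preferred dividend up to pre-tax terms: €271,000 / (1 − 0.25) = €361,333.33.
EPS = 0 when EBIT covers interest plus the pre-tax preferred burden: €459,000 + €361,333.33 = €820,333.33.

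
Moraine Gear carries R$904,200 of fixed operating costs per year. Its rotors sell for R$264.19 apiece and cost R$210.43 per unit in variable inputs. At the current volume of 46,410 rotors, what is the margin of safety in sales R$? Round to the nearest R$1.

Contribution margin per unit = R$264.19 − R$210.43 = R$53.76. Break-even units = R$904,200 ÷ R$53.76 = 16,819.20; break-even revenue = 16,819.20 × R$264.19 = R$4,443,463.50.
Current sales = 46,410 × R$264.19 = R$12,261,057.90.
Margin of safety = R$12,261,057.90 − R$4,443,463.50 = R$7,817,594.

R$7,817,594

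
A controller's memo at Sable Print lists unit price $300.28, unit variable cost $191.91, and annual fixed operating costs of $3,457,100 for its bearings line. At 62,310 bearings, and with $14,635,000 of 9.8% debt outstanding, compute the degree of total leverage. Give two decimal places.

Contribution at this volume is 62,310 × $108.37 = $6,752,534.70.
Operating income = contribution − fixed costs = $6,752,534.70 − $3,457,100 = $3,295,434.70. Interest = $1,434,230.00.
DOL = $6,752,534.70 ÷ $3,295,434.70 = 2.0491; DFL = $3,295,434.70 ÷ $1,861,204.70 = 1.7706.
Combined leverage = 2.0491 × 1.7706 = 3.6281.

3.63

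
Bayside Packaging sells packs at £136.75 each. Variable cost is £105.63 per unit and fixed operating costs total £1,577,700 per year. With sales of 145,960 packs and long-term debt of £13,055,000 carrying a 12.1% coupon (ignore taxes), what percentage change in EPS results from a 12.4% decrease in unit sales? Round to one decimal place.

At 145,960 units, contribution = 145,960 × £31.12 = £4,542,275.20.
Operating income = contribution − fixed costs = £4,542,275.20 − £1,577,700 = £2,964,575.20.
After interest of £1,579,655.00, pre-tax earnings = £1,384,920.20.
DCL = total CM / (EBIT − I) = £4,542,275.20 / £1,384,920.20 = 3.2798.
%ΔEPS = DCL × %ΔSales = 3.2798 × -12.4% = -40.7%.

-40.7%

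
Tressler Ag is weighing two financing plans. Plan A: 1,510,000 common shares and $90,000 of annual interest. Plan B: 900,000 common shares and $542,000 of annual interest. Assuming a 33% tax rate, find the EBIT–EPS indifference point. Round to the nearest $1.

$1,208,885

Set EPS_A = EPS_B: (EBIT − $90,000)(1 − 0.33) ÷ 1,510,000 = (EBIT − $542,000)(1 − 0.33) ÷ 900,000.
Cancelling (1 − t) and cross-multiplying: 900,000·(EBIT − 90,000) = 1,510,000·(EBIT − 542,000).
Solving, EBIT = (542,000·1,510,000 − 90,000·900,000) / (1,510,000 − 900,000) = 737,420,000,000 / 610,000 = 1,208,885.25.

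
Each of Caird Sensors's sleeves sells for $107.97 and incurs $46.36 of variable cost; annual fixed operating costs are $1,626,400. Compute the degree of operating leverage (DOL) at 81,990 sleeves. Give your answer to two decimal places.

Total contribution margin = 81,990 × $61.61 = $5,051,403.90.
Operating income = contribution − fixed costs = $5,051,403.90 − $1,626,400 = $3,425,003.90.
So DOL = total CM / EBIT = $5,051,403.90 / $3,425,003.90 = 1.4749.

1.47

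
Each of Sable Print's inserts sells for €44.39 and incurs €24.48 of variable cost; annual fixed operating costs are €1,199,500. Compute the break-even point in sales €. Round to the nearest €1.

Contribution margin per unit = €44.39 − €24.48 = €19.91, a CM ratio of €19.91 ÷ €44.39 = 0.4485.
Break-even sales = FC ÷ CM ratio = €1,199,500 × €44.39 / €19.91 = €2,674,325.

€2,674,325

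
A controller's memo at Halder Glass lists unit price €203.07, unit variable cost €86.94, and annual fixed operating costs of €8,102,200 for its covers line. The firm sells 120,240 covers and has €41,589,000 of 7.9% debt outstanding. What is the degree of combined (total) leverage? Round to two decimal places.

Total contribution margin = 120,240 × €116.13 = €13,963,471.20.
Subtracting fixed costs: EBIT = €13,963,471.20 − €8,102,200 = €5,861,271.20. Interest = €3,285,531.00.
DOL = €13,963,471.20 ÷ €5,861,271.20 = 2.3823; DFL = €5,861,271.20 ÷ €2,575,740.20 = 2.2756.
DCL = DOL × DFL = 2.3823 × 2.2756 = 5.4212.

5.42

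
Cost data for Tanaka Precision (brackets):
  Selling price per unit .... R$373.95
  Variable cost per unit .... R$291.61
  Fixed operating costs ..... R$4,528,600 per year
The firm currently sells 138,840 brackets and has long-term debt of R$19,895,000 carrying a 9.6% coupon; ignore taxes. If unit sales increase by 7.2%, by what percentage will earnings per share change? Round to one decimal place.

+16.5%

At 138,840 units, contribution = 138,840 × R$82.34 = R$11,432,085.60.
EBIT = R$11,432,085.60 − R$4,528,600 = R$6,903,485.60.
After interest of R$1,909,920.00, pre-tax earnings = R$4,993,565.60.
Degree of combined leverage = contribution ÷ (EBIT − I) = R$11,432,085.60 ÷ R$4,993,565.60 = 2.2894.
%ΔEPS = DCL × %ΔSales = 2.2894 × +7.2% = +16.5%.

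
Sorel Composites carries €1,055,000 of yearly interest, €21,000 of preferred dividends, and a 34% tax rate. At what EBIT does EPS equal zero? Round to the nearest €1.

Preferred dividends are paid after tax, so their pre-tax equivalent is €21,000 ÷ (1 − 0.34) = €31,818.18.
EPS = 0 when EBIT covers interest plus the pre-tax preferred burden: €1,055,000 + €31,818.18 = €1,086,818.18.

€1,086,818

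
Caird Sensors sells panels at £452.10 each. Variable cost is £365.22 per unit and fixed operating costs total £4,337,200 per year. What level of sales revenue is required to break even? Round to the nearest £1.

£22,569,615

Contribution margin per unit = £452.10 − £365.22 = £86.88, a CM ratio of £86.88 ÷ £452.10 = 0.1922.
Break-even sales = FC ÷ CM ratio = £4,337,200 × £452.10 / £86.88 = £22,569,615.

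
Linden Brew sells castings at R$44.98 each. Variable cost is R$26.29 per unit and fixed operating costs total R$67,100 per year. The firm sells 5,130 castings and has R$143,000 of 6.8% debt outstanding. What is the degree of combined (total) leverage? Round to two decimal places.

Contribution at this volume is 5,130 × R$18.69 = R$95,879.70.
Subtracting fixed costs: EBIT = R$95,879.70 − R$67,100 = R$28,779.70. Interest = R$9,724.00, so EBIT − I = R$19,055.70.
DCL = contribution ÷ (EBIT − I) = R$95,879.70 ÷ R$19,055.70 = 5.0315.

5.03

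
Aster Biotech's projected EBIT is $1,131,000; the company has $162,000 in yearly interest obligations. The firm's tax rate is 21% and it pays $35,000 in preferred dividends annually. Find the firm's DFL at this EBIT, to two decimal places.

Annual interest charges come to $162,000.00.
Preferred dividends grossed up pre-tax: $35,000 / (1 − 0.21) = $44,303.80.
DFL = EBIT ÷ [EBIT − I − D_p/(1−t)] = $1,131,000 ÷ [$1,131,000 − $162,000.00 − $44,303.80] = $1,131,000 ÷ $924,696.20 = 1.2231.

1.22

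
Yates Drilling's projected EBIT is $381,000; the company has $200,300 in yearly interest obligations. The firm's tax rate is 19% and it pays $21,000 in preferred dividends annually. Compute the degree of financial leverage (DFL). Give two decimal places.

2.46

Annual interest charges come to $200,300.00.
Preferred dividends grossed up pre-tax: $21,000 / (1 − 0.19) = $25,925.93.
DFL = EBIT ÷ [EBIT − I − D_p/(1−t)] = $381,000 ÷ [$381,000 − $200,300.00 − $25,925.93] = $381,000 ÷ $154,774.07 = 2.4617.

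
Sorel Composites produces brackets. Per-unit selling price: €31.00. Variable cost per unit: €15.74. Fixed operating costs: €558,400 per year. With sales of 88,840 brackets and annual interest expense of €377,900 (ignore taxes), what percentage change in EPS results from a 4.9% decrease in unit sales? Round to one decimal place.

-15.8%

At 88,840 units, contribution = 88,840 × €15.26 = €1,355,698.40.
EBIT = €1,355,698.40 − €558,400 = €797,298.40.
Interest = €377,900.00, so EBIT − I = €419,398.40.
Degree of combined leverage = contribution ÷ (EBIT − I) = €1,355,698.40 ÷ €419,398.40 = 3.2325.
%ΔEPS = DCL × %ΔSales = 3.2325 × -4.9% = -15.8%.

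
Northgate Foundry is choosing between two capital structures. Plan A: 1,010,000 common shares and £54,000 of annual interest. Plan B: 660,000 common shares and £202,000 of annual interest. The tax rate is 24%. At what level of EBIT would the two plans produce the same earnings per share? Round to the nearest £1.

At indifference, (EBIT − 54,000)(1 − t)/1,010,000 = (EBIT − 202,000)(1 − t)/660,000.
The (1 − t) factor cancels: (EBIT − 54,000) × 660,000 = (EBIT − 202,000) × 1,010,000.
Solving, EBIT = (202,000·1,010,000 − 54,000·660,000) / (1,010,000 − 660,000) = 168,380,000,000 / 350,000 = 481,085.71.

£481,086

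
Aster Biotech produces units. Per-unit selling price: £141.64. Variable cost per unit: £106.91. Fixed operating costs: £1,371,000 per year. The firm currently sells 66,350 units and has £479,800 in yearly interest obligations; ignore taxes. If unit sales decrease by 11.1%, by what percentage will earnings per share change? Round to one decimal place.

At 66,350 units, contribution = 66,350 × £34.73 = £2,304,335.50.
Subtracting fixed costs: EBIT = £2,304,335.50 − £1,371,000 = £933,335.50.
Interest = £479,800.00, so EBIT − I = £453,535.50.
DCL = total CM / (EBIT − I) = £2,304,335.50 / £453,535.50 = 5.0808.
%ΔEPS = DCL × %ΔSales = 5.0808 × -11.1% = -56.4%.

-56.4%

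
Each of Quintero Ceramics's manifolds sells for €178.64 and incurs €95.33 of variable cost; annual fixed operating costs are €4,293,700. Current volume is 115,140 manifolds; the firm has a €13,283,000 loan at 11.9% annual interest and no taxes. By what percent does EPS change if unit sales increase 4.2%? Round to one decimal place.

At 115,140 units, contribution = 115,140 × €83.31 = €9,592,313.40.
Subtracting fixed costs: EBIT = €9,592,313.40 − €4,293,700 = €5,298,613.40.
Interest = €1,580,677.00, so EBIT − I = €3,717,936.40.
Degree of combined leverage = contribution ÷ (EBIT − I) = €9,592,313.40 ÷ €3,717,936.40 = 2.5800.
%ΔEPS = DCL × %ΔSales = 2.5800 × +4.2% = +10.8%.

+10.8%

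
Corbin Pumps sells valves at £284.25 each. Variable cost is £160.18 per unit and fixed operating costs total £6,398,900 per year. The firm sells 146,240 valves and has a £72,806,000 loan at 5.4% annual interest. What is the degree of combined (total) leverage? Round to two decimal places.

Total contribution margin = 146,240 × £124.07 = £18,143,996.80.
Operating income = contribution − fixed costs = £18,143,996.80 − £6,398,900 = £11,745,096.80. Interest = £3,931,524.00.
DOL = £18,143,996.80 ÷ £11,745,096.80 = 1.5448; DFL = £11,745,096.80 ÷ £7,813,572.80 = 1.5032.
Combined leverage = 1.5448 × 1.5032 = 2.3221.

2.32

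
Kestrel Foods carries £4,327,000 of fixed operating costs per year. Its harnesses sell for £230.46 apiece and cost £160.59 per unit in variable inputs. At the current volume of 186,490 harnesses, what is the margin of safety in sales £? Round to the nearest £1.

£28,706,260

Each unit contributes £230.46 − £160.59 = £69.87. Break-even units = £4,327,000 ÷ £69.87 = 61,929.30; break-even revenue = 61,929.30 × £230.46 = £14,272,225.85.
Actual sales revenue = 186,490 × £230.46 = £42,978,485.40.
Margin of safety = £42,978,485.40 − £14,272,225.85 = £28,706,260.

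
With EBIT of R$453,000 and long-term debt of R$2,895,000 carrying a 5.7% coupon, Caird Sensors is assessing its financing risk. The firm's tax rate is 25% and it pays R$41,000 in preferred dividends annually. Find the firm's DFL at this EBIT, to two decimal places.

1.94

Interest = R$165,015.00.
Preferred dividends grossed up pre-tax: R$41,000 / (1 − 0.25) = R$54,666.67.
DFL = EBIT ÷ [EBIT − I − D_p/(1−t)] = R$453,000 ÷ [R$453,000 − R$165,015.00 − R$54,666.67] = R$453,000 ÷ R$233,318.33 = 1.9416.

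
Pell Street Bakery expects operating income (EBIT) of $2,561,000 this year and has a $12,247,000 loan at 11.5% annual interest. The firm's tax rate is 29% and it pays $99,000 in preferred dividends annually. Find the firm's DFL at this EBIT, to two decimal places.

Interest = $1,408,405.00.
Pre-tax preferred-dividend burden = $99,000 ÷ (1 − 0.29) = $139,436.62.
DFL = EBIT ÷ [EBIT − I − D_p/(1−t)] = $2,561,000 ÷ [$2,561,000 − $1,408,405.00 − $139,436.62] = $2,561,000 ÷ $1,013,158.38 = 2.5277.

2.53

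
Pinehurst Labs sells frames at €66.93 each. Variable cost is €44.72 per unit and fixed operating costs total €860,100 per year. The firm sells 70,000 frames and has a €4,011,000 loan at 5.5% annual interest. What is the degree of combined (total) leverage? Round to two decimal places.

3.28

Total contribution margin = 70,000 × €22.21 = €1,554,700.00.
Subtracting fixed costs: EBIT = €1,554,700.00 − €860,100 = €694,600.00. Interest = €220,605.00, so EBIT − I = €473,995.00.
DCL = contribution ÷ (EBIT − I) = €1,554,700.00 ÷ €473,995.00 = 3.2800.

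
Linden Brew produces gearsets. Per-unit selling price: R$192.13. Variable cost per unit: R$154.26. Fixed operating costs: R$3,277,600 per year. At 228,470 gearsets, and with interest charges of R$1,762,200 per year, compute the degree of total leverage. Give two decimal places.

2.40

Total contribution margin = 228,470 × R$37.87 = R$8,652,158.90.
Subtracting fixed costs: EBIT = R$8,652,158.90 − R$3,277,600 = R$5,374,558.90. Interest = R$1,762,200.00.
DOL = R$8,652,158.90 ÷ R$5,374,558.90 = 1.6098; DFL = R$5,374,558.90 ÷ R$3,612,358.90 = 1.4878.
DCL = DOL × DFL = 1.6098 × 1.4878 = 2.3951.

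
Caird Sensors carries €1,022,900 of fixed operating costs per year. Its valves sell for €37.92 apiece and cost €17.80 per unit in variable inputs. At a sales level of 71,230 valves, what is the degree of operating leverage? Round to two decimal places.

3.49

Contribution at this volume is 71,230 × €20.12 = €1,433,147.60.
Operating income = contribution − fixed costs = €1,433,147.60 − €1,022,900 = €410,247.60.
Degree of operating leverage = €1,433,147.60 / €410,247.60 = 3.4934.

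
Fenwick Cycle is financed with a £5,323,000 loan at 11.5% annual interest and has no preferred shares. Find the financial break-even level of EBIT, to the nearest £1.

£612,145

Annual interest = 11.5% × £5,323,000 = £612,145.00.
Without preferred stock the financial break-even is simply EBIT = interest = £612,145.00.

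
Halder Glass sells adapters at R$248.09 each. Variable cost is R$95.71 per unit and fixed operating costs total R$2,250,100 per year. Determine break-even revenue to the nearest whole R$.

CM per unit = R$248.09 − R$95.71 = R$152.38; CM ratio = R$152.38 / R$248.09 = 0.6142.
Break-even revenue = fixed costs × price ÷ CM = R$2,250,100 × R$248.09 ÷ R$152.38 = R$3,663,390.

R$3,663,390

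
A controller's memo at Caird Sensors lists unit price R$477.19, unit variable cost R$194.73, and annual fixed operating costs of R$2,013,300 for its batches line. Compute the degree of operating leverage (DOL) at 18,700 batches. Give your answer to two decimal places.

At 18,700 units, contribution = 18,700 × R$282.46 = R$5,282,002.00.
Operating income = contribution − fixed costs = R$5,282,002.00 − R$2,013,300 = R$3,268,702.00.
DOL = contribution ÷ EBIT = R$5,282,002.00 ÷ R$3,268,702.00 = 1.6159.

1.62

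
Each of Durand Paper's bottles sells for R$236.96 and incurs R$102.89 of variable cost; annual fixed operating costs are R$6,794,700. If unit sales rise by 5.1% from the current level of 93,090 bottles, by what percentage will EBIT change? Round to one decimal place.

+11.2%

Contribution at this volume is 93,090 × R$134.07 = R$12,480,576.30.
Subtracting fixed costs: EBIT = R$12,480,576.30 − R$6,794,700 = R$5,685,876.30.
Degree of operating leverage = R$12,480,576.30 / R$5,685,876.30 = 2.1950.
%ΔEBIT = DOL × %ΔSales = 2.1950 × +5.1% = +11.2%.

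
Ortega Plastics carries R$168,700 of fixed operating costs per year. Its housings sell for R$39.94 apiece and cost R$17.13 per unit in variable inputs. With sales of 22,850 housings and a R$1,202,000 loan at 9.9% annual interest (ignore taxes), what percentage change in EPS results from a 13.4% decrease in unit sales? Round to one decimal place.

-29.9%

At 22,850 units, contribution = 22,850 × R$22.81 = R$521,208.50.
EBIT = R$521,208.50 − R$168,700 = R$352,508.50.
After interest of R$118,998.00, pre-tax earnings = R$233,510.50.
DCL = total CM / (EBIT − I) = R$521,208.50 / R$233,510.50 = 2.2321.
%ΔEPS = DCL × %ΔSales = 2.2321 × -13.4% = -29.9%.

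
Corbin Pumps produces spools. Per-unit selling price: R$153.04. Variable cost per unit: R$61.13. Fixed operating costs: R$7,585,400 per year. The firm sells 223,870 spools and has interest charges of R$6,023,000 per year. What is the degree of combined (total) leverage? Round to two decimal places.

2.95

Contribution at this volume is 223,870 × R$91.91 = R$20,575,891.70.
Operating income = contribution − fixed costs = R$20,575,891.70 − R$7,585,400 = R$12,990,491.70. Interest = R$6,023,000.00, so EBIT − I = R$6,967,491.70.
DCL = contribution ÷ (EBIT − I) = R$20,575,891.70 ÷ R$6,967,491.70 = 2.9531.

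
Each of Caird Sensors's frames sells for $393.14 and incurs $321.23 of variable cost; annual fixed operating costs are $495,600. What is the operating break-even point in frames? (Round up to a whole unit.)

6,892 frames

Contribution margin per unit = $393.14 − $321.23 = $71.91.
Break-even volume = fixed costs ÷ CM per unit = $495,600 ÷ $71.91 = 6,891.95, so 6,892 frames.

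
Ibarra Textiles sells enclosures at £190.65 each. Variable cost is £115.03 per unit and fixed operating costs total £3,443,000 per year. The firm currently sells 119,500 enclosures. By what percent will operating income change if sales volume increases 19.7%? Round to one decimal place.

+31.8%

Contribution at this volume is 119,500 × £75.62 = £9,036,590.00.
Operating income = contribution − fixed costs = £9,036,590.00 − £3,443,000 = £5,593,590.00.
DOL = contribution ÷ EBIT = £9,036,590.00 ÷ £5,593,590.00 = 1.6155.
Operating income changes by 1.6155 × +19.7% = +31.8%.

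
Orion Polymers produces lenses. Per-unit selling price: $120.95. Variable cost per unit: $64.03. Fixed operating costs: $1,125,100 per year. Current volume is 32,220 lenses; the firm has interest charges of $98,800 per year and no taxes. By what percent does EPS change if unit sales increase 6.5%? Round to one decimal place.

+19.5%

At 32,220 units, contribution = 32,220 × $56.92 = $1,833,962.40.
EBIT = $1,833,962.40 − $1,125,100 = $708,862.40.
After interest of $98,800.00, pre-tax earnings = $610,062.40.
DCL = total CM / (EBIT − I) = $1,833,962.40 / $610,062.40 = 3.0062.
%ΔEPS = DCL × %ΔSales = 3.0062 × +6.5% = +19.5%.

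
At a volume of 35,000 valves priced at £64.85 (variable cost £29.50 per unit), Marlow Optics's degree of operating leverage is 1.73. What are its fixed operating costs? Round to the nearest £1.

£522,077

Total contribution margin = 35,000 × £35.35 = £1,237,250.00.
Since DOL = CM ÷ EBIT, EBIT = £1,237,250.00 ÷ 1.73 = £715,173.41.
Fixed costs = CM − EBIT = £1,237,250.00 − £715,173.41 = £522,077.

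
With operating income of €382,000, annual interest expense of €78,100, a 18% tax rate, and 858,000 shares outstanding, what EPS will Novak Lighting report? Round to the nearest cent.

€0.29

Pre-tax income = €382,000 − €78,100.00 = €303,900.00.
After tax at 18%: net income = €303,900.00 × 0.82 = €249,198.00.
Per share: €249,198.00 / 858,000 shares = €0.29.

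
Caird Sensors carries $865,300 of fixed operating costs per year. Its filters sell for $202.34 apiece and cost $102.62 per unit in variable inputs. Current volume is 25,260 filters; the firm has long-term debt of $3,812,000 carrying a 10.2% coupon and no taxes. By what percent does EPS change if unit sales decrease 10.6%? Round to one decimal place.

-21.1%

Total contribution margin = 25,260 × $99.72 = $2,518,927.20.
EBIT = $2,518,927.20 − $865,300 = $1,653,627.20.
Interest = $388,824.00, so EBIT − I = $1,264,803.20.
Degree of combined leverage = contribution ÷ (EBIT − I) = $2,518,927.20 ÷ $1,264,803.20 = 1.9916.
%ΔEPS = DCL × %ΔSales = 1.9916 × -10.6% = -21.1%.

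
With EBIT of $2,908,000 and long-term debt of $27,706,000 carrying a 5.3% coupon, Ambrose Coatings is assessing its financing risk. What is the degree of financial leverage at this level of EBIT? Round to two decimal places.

2.02

Annual interest charges come to $1,468,418.00.
Degree of financial leverage = EBIT / (EBIT − interest) = $2,908,000 / $1,439,582.00 = 2.0200.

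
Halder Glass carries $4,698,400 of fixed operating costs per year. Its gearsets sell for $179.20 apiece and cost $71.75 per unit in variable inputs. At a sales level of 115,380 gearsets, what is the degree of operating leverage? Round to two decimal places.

1.61

At 115,380 units, contribution = 115,380 × $107.45 = $12,397,581.00.
Operating income = contribution − fixed costs = $12,397,581.00 − $4,698,400 = $7,699,181.00.
DOL = contribution ÷ EBIT = $12,397,581.00 ÷ $7,699,181.00 = 1.6102.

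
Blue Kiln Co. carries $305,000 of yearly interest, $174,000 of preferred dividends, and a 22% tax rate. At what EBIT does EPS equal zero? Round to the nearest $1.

$528,077

Preferred dividends are paid after tax, so their pre-tax equivalent is $174,000 ÷ (1 − 0.22) = $223,076.92.
EPS = 0 when EBIT covers interest plus the pre-tax preferred burden: $305,000 + $223,076.92 = $528,076.92.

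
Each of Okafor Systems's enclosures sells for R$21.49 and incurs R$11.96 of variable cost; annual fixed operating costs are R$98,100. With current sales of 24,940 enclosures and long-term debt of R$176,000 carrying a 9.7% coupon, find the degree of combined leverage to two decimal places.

1.94

Contribution at this volume is 24,940 × R$9.53 = R$237,678.20.
EBIT = R$237,678.20 − R$98,100 = R$139,578.20. Interest = R$17,072.00.
DOL = R$237,678.20 ÷ R$139,578.20 = 1.7028; DFL = R$139,578.20 ÷ R$122,506.20 = 1.1394.
DCL = DOL × DFL = 1.7028 × 1.1394 = 1.9402.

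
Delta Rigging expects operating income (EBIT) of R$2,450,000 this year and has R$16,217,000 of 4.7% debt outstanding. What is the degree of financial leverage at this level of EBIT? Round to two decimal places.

Interest = R$762,199.00.
Degree of financial leverage = EBIT / (EBIT − interest) = R$2,450,000 / R$1,687,801.00 = 1.4516.

1.45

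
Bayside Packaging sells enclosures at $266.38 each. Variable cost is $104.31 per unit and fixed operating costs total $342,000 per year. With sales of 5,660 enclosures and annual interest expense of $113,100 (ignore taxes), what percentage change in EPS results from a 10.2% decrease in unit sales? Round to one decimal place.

-20.2%

Total contribution margin = 5,660 × $162.07 = $917,316.20.
Subtracting fixed costs: EBIT = $917,316.20 − $342,000 = $575,316.20.
Interest = $113,100.00, so EBIT − I = $462,216.20.
Degree of combined leverage = contribution ÷ (EBIT − I) = $917,316.20 ÷ $462,216.20 = 1.9846.
EPS therefore changes by 1.9846 × (-10.2%) = -20.2%.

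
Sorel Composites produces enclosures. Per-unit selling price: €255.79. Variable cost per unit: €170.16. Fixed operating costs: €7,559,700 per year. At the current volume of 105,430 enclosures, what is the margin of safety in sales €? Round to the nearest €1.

€4,385,951

Each unit contributes €255.79 − €170.16 = €85.63. Break-even units = €7,559,700 ÷ €85.63 = 88,283.31; break-even revenue = 88,283.31 × €255.79 = €22,581,988.36.
Actual sales revenue = 105,430 × €255.79 = €26,967,939.70.
Margin of safety = €26,967,939.70 − €22,581,988.36 = €4,385,951.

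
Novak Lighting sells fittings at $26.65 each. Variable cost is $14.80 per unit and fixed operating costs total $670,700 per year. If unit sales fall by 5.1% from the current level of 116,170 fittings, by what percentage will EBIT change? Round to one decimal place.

-9.9%

Total contribution margin = 116,170 × $11.85 = $1,376,614.50.
EBIT = $1,376,614.50 − $670,700 = $705,914.50.
DOL = contribution ÷ EBIT = $1,376,614.50 ÷ $705,914.50 = 1.9501.
%ΔEBIT = DOL × %ΔSales = 1.9501 × -5.1% = -9.9%.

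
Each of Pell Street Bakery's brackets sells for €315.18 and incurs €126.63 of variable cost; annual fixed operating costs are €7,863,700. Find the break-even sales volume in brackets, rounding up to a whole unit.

Contribution margin per unit = €315.18 − €126.63 = €188.55.
Break-even volume = fixed costs ÷ CM per unit = €7,863,700 ÷ €188.55 = 41,706.18, so 41,707 brackets.

41,707 brackets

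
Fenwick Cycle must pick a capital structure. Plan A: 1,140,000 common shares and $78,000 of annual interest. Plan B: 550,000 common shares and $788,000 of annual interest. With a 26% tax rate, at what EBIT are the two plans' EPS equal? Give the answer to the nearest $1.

Set EPS_A = EPS_B: (EBIT − $78,000)(1 − 0.26) ÷ 1,140,000 = (EBIT − $788,000)(1 − 0.26) ÷ 550,000.
The (1 − t) factor cancels: (EBIT − 78,000) × 550,000 = (EBIT − 788,000) × 1,140,000.
EBIT × (1,140,000 − 550,000) = 788,000 × 1,140,000 − 78,000 × 550,000 = 855,420,000,000, so EBIT = 855,420,000,000 ÷ 590,000 = 1,449,864.41.

$1,449,864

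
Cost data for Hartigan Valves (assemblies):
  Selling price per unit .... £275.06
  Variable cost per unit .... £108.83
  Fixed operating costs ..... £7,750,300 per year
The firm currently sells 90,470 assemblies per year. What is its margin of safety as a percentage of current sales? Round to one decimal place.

48.5%

Each unit contributes £275.06 − £108.83 = £166.23. Break-even units = £7,750,300 ÷ £166.23 = 46,623.95; break-even revenue = 46,623.95 × £275.06 = £12,824,385.00.
Actual sales revenue = 90,470 × £275.06 = £24,884,678.20.
Margin of safety = (£24,884,678.20 − £12,824,385.00) ÷ £24,884,678.20 = 48.5%.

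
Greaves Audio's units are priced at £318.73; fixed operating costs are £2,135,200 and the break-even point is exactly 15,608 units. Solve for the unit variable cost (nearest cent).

Contribution per unit must be FC / Q = £2,135,200 / 15,608 = £136.8016.
Variable cost per unit = £318.73 − £136.8016 = £181.93.

£181.93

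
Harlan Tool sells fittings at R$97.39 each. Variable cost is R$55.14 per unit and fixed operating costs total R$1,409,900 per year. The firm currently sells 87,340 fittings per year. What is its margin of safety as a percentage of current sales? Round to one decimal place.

Each unit contributes R$97.39 − R$55.14 = R$42.25. Break-even units = R$1,409,900 ÷ R$42.25 = 33,370.41; break-even revenue = 33,370.41 × R$97.39 = R$3,249,944.64.
Actual sales revenue = 87,340 × R$97.39 = R$8,506,042.60.
Margin of safety = (R$8,506,042.60 − R$3,249,944.64) ÷ R$8,506,042.60 = 61.8%.

61.8%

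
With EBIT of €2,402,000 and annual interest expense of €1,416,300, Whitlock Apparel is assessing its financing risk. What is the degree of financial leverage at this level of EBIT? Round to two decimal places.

Interest = €1,416,300.00.
Degree of financial leverage = EBIT / (EBIT − interest) = €2,402,000 / €985,700.00 = 2.4368.

2.44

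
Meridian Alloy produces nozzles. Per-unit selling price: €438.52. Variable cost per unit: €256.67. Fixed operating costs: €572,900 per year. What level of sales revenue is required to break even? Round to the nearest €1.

CM per unit = €438.52 − €256.67 = €181.85; CM ratio = €181.85 / €438.52 = 0.4147.
Break-even sales = FC ÷ CM ratio = €572,900 × €438.52 / €181.85 = €1,381,513.

€1,381,513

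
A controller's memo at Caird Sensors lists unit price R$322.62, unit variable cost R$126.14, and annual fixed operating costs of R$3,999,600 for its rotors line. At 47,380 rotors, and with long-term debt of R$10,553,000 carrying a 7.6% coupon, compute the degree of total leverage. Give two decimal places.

Contribution at this volume is 47,380 × R$196.48 = R$9,309,222.40.
Operating income = contribution − fixed costs = R$9,309,222.40 − R$3,999,600 = R$5,309,622.40. Interest = R$802,028.00, so EBIT − I = R$4,507,594.40.
Degree of total leverage = total CM / (EBIT − interest) = R$9,309,222.40 / R$4,507,594.40 = 2.0652.

2.07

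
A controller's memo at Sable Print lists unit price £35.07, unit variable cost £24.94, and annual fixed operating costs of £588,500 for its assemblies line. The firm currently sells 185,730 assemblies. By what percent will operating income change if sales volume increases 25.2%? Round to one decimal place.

Contribution at this volume is 185,730 × £10.13 = £1,881,444.90.
Subtracting fixed costs: EBIT = £1,881,444.90 − £588,500 = £1,292,944.90.
DOL = contribution ÷ EBIT = £1,881,444.90 ÷ £1,292,944.90 = 1.4552.
Operating income changes by 1.4552 × +25.2% = +36.7%.

+36.7%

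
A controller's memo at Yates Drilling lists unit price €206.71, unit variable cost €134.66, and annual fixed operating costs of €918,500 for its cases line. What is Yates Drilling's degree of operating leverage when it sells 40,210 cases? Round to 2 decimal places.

Total contribution margin = 40,210 × €72.05 = €2,897,130.50.
EBIT = €2,897,130.50 − €918,500 = €1,978,630.50.
DOL = contribution ÷ EBIT = €2,897,130.50 ÷ €1,978,630.50 = 1.4642.

1.46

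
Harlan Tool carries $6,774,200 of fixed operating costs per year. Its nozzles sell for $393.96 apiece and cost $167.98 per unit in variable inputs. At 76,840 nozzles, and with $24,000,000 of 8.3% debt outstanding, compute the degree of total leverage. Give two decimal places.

At 76,840 units, contribution = 76,840 × $225.98 = $17,364,303.20.
Operating income = contribution − fixed costs = $17,364,303.20 − $6,774,200 = $10,590,103.20. Interest = $1,992,000.00.
DOL = $17,364,303.20 ÷ $10,590,103.20 = 1.6397; DFL = $10,590,103.20 ÷ $8,598,103.20 = 1.2317.
DCL = DOL × DFL = 1.6397 × 1.2317 = 2.0196.

2.02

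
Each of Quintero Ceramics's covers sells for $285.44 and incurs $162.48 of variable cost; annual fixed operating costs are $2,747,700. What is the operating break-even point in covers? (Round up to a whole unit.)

22,347 covers

Each unit contributes $285.44 − $162.48 = $122.96.
Break-even volume = fixed costs ÷ CM per unit = $2,747,700 ÷ $122.96 = 22,346.29, so 22,347 covers.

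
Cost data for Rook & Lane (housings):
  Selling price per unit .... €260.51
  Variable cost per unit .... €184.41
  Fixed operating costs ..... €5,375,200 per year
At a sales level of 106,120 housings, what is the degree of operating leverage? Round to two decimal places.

2.99

Contribution at this volume is 106,120 × €76.10 = €8,075,732.00.
Subtracting fixed costs: EBIT = €8,075,732.00 − €5,375,200 = €2,700,532.00.
So DOL = total CM / EBIT = €8,075,732.00 / €2,700,532.00 = 2.9904.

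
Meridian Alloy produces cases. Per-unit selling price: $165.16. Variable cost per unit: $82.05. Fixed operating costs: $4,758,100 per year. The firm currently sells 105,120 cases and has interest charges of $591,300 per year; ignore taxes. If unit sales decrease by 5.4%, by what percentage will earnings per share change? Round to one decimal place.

-13.9%

At 105,120 units, contribution = 105,120 × $83.11 = $8,736,523.20.
Subtracting fixed costs: EBIT = $8,736,523.20 − $4,758,100 = $3,978,423.20.
After interest of $591,300.00, pre-tax earnings = $3,387,123.20.
DCL = total CM / (EBIT − I) = $8,736,523.20 / $3,387,123.20 = 2.5793.
%ΔEPS = DCL × %ΔSales = 2.5793 × -5.4% = -13.9%.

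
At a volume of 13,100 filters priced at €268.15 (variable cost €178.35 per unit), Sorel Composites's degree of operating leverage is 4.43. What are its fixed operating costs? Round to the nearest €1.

At 13,100 units, contribution = 13,100 × €89.80 = €1,176,380.00.
Since DOL = CM ÷ EBIT, EBIT = €1,176,380.00 ÷ 4.43 = €265,548.53.
Fixed costs = CM − EBIT = €1,176,380.00 − €265,548.53 = €910,831.

€910,831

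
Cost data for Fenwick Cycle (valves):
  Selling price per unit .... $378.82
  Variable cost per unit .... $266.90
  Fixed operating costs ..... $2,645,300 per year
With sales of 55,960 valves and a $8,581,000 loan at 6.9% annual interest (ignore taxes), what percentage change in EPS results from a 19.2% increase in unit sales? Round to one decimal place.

Total contribution margin = 55,960 × $111.92 = $6,263,043.20.
Operating income = contribution − fixed costs = $6,263,043.20 − $2,645,300 = $3,617,743.20.
After interest of $592,089.00, pre-tax earnings = $3,025,654.20.
DCL = total CM / (EBIT − I) = $6,263,043.20 / $3,025,654.20 = 2.0700.
EPS therefore changes by 2.0700 × (+19.2%) = +39.7%.

+39.7%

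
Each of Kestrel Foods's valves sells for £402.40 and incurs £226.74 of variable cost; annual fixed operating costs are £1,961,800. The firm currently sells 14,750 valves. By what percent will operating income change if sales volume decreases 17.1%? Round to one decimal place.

-70.4%

Total contribution margin = 14,750 × £175.66 = £2,590,985.00.
Operating income = contribution − fixed costs = £2,590,985.00 − £1,961,800 = £629,185.00.
So DOL = total CM / EBIT = £2,590,985.00 / £629,185.00 = 4.1180.
Operating income changes by 4.1180 × -17.1% = -70.4%.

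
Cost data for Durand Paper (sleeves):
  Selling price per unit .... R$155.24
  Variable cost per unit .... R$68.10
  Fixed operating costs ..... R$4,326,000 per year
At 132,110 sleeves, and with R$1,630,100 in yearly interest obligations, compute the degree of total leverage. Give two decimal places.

2.07

Contribution at this volume is 132,110 × R$87.14 = R$11,512,065.40.
Operating income = contribution − fixed costs = R$11,512,065.40 − R$4,326,000 = R$7,186,065.40. Interest = R$1,630,100.00, so EBIT − I = R$5,555,965.40.
Degree of total leverage = total CM / (EBIT − interest) = R$11,512,065.40 / R$5,555,965.40 = 2.0720.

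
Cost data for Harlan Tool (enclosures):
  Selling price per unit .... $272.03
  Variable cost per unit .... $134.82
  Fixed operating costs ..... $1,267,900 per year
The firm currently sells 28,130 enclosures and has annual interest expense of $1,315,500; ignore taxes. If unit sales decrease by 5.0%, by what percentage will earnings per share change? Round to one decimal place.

-15.1%

At 28,130 units, contribution = 28,130 × $137.21 = $3,859,717.30.
Subtracting fixed costs: EBIT = $3,859,717.30 − $1,267,900 = $2,591,817.30.
After interest of $1,315,500.00, pre-tax earnings = $1,276,317.30.
DCL = total CM / (EBIT − I) = $3,859,717.30 / $1,276,317.30 = 3.0241.
%ΔEPS = DCL × %ΔSales = 3.0241 × -5.0% = -15.1%.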